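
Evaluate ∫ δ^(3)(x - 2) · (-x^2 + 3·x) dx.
0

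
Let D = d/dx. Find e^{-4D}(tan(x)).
\tan{\left(x - 4 \right)}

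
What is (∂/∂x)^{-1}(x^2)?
\frac{x^{3}}{3}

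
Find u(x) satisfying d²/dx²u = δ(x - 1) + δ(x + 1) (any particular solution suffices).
\frac{|x - 1|}{2} + \frac{|x + 1|}{2}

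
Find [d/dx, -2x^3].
- 6 x^{2}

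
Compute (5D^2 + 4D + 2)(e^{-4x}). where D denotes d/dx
66 e^{- 4 x}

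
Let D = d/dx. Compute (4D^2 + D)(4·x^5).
20 x^{3} \left(x + 16\right)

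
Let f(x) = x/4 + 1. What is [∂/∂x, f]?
\frac{1}{4}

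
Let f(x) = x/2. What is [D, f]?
\frac{1}{2}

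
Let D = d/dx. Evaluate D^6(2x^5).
0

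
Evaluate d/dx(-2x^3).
- 6 x^{2}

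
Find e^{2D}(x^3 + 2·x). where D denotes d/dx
x^{3} + 6 x^{2} + 14 x + 12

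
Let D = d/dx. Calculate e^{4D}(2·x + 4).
2 x + 12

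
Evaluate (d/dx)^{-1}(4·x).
2 x^{2}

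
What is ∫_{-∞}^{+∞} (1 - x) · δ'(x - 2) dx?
1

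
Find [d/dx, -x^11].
- 11 x^{10}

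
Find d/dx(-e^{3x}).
- 3 e^{3 x}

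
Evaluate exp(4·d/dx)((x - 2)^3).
x^{3} + 6 x^{2} + 12 x + 8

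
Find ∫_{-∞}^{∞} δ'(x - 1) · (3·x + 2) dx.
-3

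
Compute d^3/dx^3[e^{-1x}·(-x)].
\left(x - 3\right) e^{- x}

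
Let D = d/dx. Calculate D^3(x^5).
60 x^{2}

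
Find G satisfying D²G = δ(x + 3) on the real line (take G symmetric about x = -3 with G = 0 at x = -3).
\frac{|x + 3|}{2}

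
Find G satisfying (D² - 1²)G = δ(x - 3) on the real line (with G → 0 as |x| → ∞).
-\frac{e^{-|x - 3|}}{2}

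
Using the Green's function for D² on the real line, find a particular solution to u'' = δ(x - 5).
\frac{|x - 5|}{2}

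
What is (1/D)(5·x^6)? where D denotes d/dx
\frac{5 x^{7}}{7}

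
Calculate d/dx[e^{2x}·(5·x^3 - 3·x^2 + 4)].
\left(10 x^{3} + 9 x^{2} - 6 x + 8\right) e^{2 x}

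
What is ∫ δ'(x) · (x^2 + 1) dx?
0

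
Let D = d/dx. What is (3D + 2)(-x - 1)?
- 2 x - 5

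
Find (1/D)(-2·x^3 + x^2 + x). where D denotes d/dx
- \frac{x^{4}}{2} + \frac{x^{3}}{3} + \frac{x^{2}}{2}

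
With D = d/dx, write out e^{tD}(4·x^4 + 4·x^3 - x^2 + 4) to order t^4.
4 t^{4} + t^{3} \left(16 x + 4\right) + t^{2} \left(24 x^{2} + 12 x - 1\right) + 2 t x \left(8 x^{2} + 6 x - 1\right) + 4 x^{4} + 4 x^{3} - x^{2} + 4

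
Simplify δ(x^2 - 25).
\frac{\delta(x - 5) + \delta(x + 5)}{10}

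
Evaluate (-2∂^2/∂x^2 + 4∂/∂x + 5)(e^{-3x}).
- 25 e^{- 3 x}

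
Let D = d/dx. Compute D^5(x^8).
6720 x^{3}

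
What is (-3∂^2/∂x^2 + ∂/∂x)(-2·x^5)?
10 x^{3} \left(12 - x\right)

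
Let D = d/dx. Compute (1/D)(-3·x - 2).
- \frac{3 x^{2}}{2} - 2 x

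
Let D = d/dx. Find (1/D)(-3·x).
- \frac{3 x^{2}}{2}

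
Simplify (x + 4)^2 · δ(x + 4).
0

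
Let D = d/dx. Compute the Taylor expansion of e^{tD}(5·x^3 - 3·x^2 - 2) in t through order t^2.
t^{2} \left(15 x - 3\right) + 3 t x \left(5 x - 2\right) + 5 x^{3} - 3 x^{2} - 2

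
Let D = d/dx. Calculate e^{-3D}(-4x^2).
- 4 x^{2} + 24 x - 36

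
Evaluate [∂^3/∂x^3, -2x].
-6\frac{d^{2}}{dx^{2}}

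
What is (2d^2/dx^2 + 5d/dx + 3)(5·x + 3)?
15 x + 34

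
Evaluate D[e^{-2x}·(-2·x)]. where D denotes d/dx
2 \left(2 x - 1\right) e^{- 2 x}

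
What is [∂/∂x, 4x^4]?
16 x^{3}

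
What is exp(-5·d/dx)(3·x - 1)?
3 x - 16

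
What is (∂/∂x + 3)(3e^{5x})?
24 e^{5 x}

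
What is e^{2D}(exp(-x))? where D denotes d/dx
e^{- x - 2}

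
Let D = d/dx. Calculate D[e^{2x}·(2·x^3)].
x^{2} \left(4 x + 6\right) e^{2 x}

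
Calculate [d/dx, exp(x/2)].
\frac{e^{\frac{x}{2}}}{2}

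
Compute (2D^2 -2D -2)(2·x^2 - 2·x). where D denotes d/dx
- 4 x^{2} - 4 x + 12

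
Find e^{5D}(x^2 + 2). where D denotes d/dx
x^{2} + 10 x + 27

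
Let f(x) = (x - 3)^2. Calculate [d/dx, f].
2 x - 6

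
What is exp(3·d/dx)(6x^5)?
6 x^{5} + 90 x^{4} + 540 x^{3} + 1620 x^{2} + 2430 x + 1458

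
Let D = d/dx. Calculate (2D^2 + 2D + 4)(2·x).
8 x + 4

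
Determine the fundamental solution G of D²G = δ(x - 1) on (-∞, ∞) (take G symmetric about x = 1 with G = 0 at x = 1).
\frac{|x - 1|}{2}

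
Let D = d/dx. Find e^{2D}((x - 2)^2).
x^{2}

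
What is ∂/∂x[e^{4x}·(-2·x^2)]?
4 x \left(- 2 x - 1\right) e^{4 x}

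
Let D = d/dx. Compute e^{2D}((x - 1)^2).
x^{2} + 2 x + 1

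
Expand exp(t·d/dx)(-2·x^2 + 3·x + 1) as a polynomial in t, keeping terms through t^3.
- 2 t^{2} - t \left(4 x - 3\right) - 2 x^{2} + 3 x + 1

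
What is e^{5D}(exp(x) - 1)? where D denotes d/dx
e^{x + 5} - 1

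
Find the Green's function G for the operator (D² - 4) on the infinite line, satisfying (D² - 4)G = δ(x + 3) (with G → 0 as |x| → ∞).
-\frac{e^{-2|x + 3|}}{4}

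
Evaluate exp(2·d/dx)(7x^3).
7 x^{3} + 42 x^{2} + 84 x + 56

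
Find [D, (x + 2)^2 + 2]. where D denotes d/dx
2 x + 4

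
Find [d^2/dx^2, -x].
-2\frac{d}{dx}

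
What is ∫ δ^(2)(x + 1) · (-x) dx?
0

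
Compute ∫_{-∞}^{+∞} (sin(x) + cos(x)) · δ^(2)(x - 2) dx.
- \sin{\left(2 \right)} - \cos{\left(2 \right)}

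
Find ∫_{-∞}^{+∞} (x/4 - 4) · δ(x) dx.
-4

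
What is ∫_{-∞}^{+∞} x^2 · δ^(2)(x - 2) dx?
2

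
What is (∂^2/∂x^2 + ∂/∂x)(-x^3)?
3 x \left(- x - 2\right)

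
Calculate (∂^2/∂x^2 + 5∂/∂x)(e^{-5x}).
0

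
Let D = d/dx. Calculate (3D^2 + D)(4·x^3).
12 x \left(x + 6\right)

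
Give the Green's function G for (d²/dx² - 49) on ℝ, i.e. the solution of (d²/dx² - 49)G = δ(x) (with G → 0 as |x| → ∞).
-\frac{e^{-7|x|}}{14}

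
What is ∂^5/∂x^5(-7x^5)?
-840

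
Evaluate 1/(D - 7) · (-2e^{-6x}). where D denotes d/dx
\frac{2 e^{- 6 x}}{13}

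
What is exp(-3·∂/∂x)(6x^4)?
6 x^{4} - 72 x^{3} + 324 x^{2} - 648 x + 486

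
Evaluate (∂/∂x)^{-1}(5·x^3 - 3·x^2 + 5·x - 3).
\frac{5 x^{4}}{4} - x^{3} + \frac{5 x^{2}}{2} - 3 x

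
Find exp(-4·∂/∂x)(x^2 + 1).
x^{2} - 8 x + 17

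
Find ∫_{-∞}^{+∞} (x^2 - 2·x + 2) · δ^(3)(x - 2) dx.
0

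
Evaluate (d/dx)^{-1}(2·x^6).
\frac{2 x^{7}}{7}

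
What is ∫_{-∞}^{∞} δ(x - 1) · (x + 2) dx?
3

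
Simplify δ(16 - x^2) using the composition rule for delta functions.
\frac{\delta(x - 4) + \delta(x + 4)}{8}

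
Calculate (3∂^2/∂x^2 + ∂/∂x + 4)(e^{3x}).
34 e^{3 x}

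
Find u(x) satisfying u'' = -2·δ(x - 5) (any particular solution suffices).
-|x - 5|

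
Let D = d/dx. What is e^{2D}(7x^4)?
7 x^{4} + 56 x^{3} + 168 x^{2} + 224 x + 112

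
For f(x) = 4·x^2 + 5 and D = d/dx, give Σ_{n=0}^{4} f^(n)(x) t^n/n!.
4 t^{2} + 8 t x + 4 x^{2} + 5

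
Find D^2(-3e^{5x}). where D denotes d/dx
- 75 e^{5 x}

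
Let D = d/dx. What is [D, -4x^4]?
- 16 x^{3}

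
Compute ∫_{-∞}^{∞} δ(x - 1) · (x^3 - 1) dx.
0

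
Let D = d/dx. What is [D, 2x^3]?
6 x^{2}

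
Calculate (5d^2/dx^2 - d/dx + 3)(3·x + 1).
9 x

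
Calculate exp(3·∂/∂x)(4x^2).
4 x^{2} + 24 x + 36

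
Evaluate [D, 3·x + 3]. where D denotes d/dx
3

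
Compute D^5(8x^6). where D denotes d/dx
5760 x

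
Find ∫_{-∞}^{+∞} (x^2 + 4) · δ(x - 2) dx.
8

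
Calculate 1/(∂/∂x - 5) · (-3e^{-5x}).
\frac{3 e^{- 5 x}}{10}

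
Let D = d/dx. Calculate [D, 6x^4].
24 x^{3}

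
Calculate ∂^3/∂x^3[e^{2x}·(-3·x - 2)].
\left(- 24 x - 52\right) e^{2 x}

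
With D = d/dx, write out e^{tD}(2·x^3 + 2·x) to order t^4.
2 t^{3} + 6 t^{2} x + 2 t \left(3 x^{2} + 1\right) + 2 x^{3} + 2 x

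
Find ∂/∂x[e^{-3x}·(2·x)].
2 \left(1 - 3 x\right) e^{- 3 x}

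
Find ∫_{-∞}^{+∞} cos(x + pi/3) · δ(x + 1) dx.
\sin{\left(\frac{\pi}{6} + 1 \right)}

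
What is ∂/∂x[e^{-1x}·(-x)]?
\left(x - 1\right) e^{- x}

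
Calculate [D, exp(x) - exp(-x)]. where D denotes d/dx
2 \cosh{\left(x \right)}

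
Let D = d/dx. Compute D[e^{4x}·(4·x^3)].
x^{2} \left(16 x + 12\right) e^{4 x}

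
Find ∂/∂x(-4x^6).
- 24 x^{5}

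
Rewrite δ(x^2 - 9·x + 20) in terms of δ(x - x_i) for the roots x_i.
\frac{\delta(x - 5) + \delta(x - 4)}{1}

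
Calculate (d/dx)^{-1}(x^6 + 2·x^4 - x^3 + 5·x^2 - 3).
\frac{x^{7}}{7} + \frac{2 x^{5}}{5} - \frac{x^{4}}{4} + \frac{5 x^{3}}{3} - 3 x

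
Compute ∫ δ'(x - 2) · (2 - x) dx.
1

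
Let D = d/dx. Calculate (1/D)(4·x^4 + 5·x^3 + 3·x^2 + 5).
\frac{4 x^{5}}{5} + \frac{5 x^{4}}{4} + x^{3} + 5 x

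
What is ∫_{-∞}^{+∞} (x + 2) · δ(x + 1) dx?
1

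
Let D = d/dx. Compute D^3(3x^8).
1008 x^{5}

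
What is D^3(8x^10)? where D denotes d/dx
5760 x^{7}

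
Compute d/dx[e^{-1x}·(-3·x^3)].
3 x^{2} \left(x - 3\right) e^{- x}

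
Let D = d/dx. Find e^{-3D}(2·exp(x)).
2 e^{x - 3}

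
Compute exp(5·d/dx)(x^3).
x^{3} + 15 x^{2} + 75 x + 125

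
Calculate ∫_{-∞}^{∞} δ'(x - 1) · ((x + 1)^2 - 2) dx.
-4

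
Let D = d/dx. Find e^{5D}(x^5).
x^{5} + 25 x^{4} + 250 x^{3} + 1250 x^{2} + 3125 x + 3125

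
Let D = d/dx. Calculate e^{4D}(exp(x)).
e^{x + 4}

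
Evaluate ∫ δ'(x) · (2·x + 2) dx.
-2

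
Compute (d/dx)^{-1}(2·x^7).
\frac{x^{8}}{4}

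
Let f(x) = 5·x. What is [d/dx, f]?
5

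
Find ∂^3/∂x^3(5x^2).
0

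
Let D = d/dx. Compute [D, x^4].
4 x^{3}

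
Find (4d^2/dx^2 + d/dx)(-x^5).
5 x^{3} \left(- x - 16\right)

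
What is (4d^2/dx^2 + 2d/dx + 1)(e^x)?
7 e^{x}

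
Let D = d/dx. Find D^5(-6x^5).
-720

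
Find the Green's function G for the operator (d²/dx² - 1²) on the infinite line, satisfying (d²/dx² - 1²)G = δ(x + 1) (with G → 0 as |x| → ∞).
-\frac{e^{-|x + 1|}}{2}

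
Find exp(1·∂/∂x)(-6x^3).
- 6 x^{3} - 18 x^{2} - 18 x - 6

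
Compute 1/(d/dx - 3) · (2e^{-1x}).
- \frac{e^{- x}}{2}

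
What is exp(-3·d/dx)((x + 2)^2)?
x^{2} - 2 x + 1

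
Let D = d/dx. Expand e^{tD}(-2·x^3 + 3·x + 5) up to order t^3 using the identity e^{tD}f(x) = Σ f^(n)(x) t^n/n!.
- 2 t^{3} - 6 t^{2} x - 3 t \left(2 x^{2} - 1\right) - 2 x^{3} + 3 x + 5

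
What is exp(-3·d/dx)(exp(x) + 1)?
e^{x - 3} + 1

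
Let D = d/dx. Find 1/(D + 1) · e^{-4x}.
- \frac{e^{- 4 x}}{3}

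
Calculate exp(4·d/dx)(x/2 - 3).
\frac{x}{2} - 1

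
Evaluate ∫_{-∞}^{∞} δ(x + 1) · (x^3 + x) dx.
-2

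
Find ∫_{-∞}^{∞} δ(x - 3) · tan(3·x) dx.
\tan{\left(9 \right)}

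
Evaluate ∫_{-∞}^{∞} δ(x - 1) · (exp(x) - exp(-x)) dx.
2 \sinh{\left(1 \right)}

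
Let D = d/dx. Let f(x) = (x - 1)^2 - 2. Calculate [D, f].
2 x - 2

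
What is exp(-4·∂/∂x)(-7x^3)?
- 7 x^{3} + 84 x^{2} - 336 x + 448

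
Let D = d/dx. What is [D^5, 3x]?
15D^{4}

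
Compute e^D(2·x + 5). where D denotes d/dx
2 x + 7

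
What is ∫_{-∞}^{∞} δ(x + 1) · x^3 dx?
-1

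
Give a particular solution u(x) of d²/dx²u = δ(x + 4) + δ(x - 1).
\frac{|x + 4|}{2} + \frac{|x - 1|}{2}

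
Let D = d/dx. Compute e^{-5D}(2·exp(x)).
2 e^{x - 5}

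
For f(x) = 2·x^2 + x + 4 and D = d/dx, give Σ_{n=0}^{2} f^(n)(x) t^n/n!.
2 t^{2} + t \left(4 x + 1\right) + 2 x^{2} + x + 4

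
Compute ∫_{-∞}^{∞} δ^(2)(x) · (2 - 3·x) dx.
0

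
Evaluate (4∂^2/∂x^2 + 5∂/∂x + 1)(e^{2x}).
27 e^{2 x}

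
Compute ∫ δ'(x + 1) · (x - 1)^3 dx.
-12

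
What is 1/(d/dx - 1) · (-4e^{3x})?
- 2 e^{3 x}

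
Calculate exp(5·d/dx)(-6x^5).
- 6 x^{5} - 150 x^{4} - 1500 x^{3} - 7500 x^{2} - 18750 x - 18750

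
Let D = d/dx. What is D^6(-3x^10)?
- 453600 x^{4}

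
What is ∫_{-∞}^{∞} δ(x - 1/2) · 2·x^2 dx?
\frac{1}{2}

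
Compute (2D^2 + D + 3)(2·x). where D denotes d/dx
6 x + 2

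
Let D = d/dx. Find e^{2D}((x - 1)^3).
x^{3} + 3 x^{2} + 3 x + 1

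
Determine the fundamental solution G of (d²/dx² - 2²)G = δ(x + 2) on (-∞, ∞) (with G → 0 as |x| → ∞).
-\frac{e^{-2|x + 2|}}{4}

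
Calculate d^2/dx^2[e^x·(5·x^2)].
5 \left(x^{2} + 4 x + 2\right) e^{x}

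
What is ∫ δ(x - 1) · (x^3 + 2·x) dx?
3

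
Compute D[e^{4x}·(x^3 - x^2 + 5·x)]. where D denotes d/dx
\left(4 x^{3} - x^{2} + 18 x + 5\right) e^{4 x}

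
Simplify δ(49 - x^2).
\frac{\delta(x - 7) + \delta(x + 7)}{14}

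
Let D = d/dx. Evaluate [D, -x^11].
- 11 x^{10}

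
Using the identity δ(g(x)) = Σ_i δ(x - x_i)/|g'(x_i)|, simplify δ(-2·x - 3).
\frac{\delta(x + 3/2)}{2}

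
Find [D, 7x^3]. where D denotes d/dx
21 x^{2}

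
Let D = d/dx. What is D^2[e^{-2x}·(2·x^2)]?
4 \left(2 x^{2} - 4 x + 1\right) e^{- 2 x}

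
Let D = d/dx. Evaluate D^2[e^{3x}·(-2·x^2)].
\left(- 18 x^{2} - 24 x - 4\right) e^{3 x}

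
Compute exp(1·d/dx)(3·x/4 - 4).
\frac{3 x}{4} - \frac{13}{4}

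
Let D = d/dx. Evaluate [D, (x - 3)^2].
2 x - 6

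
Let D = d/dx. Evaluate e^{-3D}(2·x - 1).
2 x - 7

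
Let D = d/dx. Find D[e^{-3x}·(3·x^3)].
9 x^{2} \left(1 - x\right) e^{- 3 x}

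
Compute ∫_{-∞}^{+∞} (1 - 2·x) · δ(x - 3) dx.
-5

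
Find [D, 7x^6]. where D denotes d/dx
42 x^{5}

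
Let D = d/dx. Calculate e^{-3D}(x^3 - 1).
x^{3} - 9 x^{2} + 27 x - 28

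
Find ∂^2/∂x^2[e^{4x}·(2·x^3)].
4 x \left(8 x^{2} + 12 x + 3\right) e^{4 x}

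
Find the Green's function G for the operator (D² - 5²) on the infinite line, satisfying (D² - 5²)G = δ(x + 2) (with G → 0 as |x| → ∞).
-\frac{e^{-5|x + 2|}}{10}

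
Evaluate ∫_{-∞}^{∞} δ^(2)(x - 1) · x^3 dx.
6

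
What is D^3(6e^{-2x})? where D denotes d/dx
- 48 e^{- 2 x}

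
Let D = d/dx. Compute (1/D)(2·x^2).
\frac{2 x^{3}}{3}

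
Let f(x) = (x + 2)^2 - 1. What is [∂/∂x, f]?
2 x + 4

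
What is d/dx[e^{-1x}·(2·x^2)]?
2 x \left(2 - x\right) e^{- x}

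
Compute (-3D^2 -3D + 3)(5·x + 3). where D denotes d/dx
15 x - 6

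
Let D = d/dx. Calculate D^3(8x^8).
2688 x^{5}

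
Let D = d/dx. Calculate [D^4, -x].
-4D^{3}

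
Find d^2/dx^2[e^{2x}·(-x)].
4 \left(- x - 1\right) e^{2 x}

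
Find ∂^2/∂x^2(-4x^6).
- 120 x^{4}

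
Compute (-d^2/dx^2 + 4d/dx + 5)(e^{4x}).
5 e^{4 x}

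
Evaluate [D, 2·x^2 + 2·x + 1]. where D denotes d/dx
4 x + 2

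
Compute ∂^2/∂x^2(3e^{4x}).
48 e^{4 x}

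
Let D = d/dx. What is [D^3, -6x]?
-18D^{2}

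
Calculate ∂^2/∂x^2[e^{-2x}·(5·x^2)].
10 \left(2 x^{2} - 4 x + 1\right) e^{- 2 x}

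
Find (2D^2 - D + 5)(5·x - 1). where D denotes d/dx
25 x - 10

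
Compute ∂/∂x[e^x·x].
\left(x + 1\right) e^{x}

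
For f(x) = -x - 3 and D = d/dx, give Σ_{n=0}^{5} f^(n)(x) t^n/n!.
- t - x - 3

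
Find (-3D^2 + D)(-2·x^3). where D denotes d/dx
6 x \left(6 - x\right)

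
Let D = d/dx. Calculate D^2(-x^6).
- 30 x^{4}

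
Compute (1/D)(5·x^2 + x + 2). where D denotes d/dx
\frac{5 x^{3}}{3} + \frac{x^{2}}{2} + 2 x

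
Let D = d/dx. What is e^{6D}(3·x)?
3 x + 18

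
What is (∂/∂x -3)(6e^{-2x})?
- 30 e^{- 2 x}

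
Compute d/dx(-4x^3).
- 12 x^{2}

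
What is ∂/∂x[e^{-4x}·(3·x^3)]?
x^{2} \left(9 - 12 x\right) e^{- 4 x}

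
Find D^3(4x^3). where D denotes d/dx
24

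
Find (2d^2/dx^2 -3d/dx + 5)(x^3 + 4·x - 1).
5 x^{3} - 9 x^{2} + 32 x - 17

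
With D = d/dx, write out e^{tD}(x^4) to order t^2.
x^{2} \left(6 t^{2} + 4 t x + x^{2}\right)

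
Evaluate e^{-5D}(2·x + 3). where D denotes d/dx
2 x - 7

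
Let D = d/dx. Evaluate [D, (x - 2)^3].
3 \left(x - 2\right)^{2}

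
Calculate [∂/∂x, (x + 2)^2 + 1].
2 x + 4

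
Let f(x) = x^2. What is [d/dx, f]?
2 x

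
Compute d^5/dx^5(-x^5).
-120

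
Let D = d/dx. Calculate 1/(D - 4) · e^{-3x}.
- \frac{e^{- 3 x}}{7}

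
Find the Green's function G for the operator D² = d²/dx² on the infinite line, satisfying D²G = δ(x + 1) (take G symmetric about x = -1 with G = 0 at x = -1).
\frac{|x + 1|}{2}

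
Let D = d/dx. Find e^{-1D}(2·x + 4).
2 x + 2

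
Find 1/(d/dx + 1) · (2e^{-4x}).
- \frac{2 e^{- 4 x}}{3}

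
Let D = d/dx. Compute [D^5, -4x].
-20D^{4}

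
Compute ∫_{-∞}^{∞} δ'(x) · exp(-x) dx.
1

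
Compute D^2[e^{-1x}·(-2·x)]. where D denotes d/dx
2 \left(2 - x\right) e^{- x}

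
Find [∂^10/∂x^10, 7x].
70\frac{d^{9}}{dx^{9}}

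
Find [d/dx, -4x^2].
- 8 x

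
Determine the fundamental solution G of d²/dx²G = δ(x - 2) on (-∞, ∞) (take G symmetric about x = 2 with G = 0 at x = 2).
\frac{|x - 2|}{2}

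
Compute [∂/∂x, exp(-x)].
- e^{- x}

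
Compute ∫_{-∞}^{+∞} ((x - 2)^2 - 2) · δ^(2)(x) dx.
2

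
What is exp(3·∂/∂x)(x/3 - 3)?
\frac{x}{3} - 2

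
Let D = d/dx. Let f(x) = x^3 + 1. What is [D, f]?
3 x^{2}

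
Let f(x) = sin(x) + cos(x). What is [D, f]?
- \sin{\left(x \right)} + \cos{\left(x \right)}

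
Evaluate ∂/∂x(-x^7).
- 7 x^{6}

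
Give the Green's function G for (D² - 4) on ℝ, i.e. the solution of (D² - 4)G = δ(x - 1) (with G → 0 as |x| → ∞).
-\frac{e^{-2|x - 1|}}{4}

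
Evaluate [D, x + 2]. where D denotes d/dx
1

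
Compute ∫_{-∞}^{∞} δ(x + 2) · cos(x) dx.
\cos{\left(2 \right)}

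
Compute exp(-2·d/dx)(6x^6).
6 x^{6} - 72 x^{5} + 360 x^{4} - 960 x^{3} + 1440 x^{2} - 1152 x + 384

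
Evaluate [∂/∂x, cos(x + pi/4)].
- \sin{\left(x + \frac{\pi}{4} \right)}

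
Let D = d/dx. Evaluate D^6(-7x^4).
0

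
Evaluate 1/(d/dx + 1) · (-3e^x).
- \frac{3 e^{x}}{2}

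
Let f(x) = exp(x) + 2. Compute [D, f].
e^{x}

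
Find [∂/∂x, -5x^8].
- 40 x^{7}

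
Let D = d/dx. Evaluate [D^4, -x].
-4D^{3}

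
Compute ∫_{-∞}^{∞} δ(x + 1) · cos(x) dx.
\cos{\left(1 \right)}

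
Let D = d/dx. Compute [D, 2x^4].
8 x^{3}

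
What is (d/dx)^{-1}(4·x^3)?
x^{4}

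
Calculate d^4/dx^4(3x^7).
2520 x^{3}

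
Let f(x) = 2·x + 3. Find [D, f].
2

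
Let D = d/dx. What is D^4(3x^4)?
72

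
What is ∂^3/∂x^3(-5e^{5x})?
- 625 e^{5 x}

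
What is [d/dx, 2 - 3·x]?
-3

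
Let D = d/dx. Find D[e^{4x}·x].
\left(4 x + 1\right) e^{4 x}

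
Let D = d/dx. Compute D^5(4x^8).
26880 x^{3}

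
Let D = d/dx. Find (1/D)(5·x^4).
x^{5}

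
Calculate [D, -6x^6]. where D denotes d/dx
- 36 x^{5}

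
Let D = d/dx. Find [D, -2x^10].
- 20 x^{9}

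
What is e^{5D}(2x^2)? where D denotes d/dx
2 x^{2} + 20 x + 50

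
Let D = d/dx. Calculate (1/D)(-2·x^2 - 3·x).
- \frac{2 x^{3}}{3} - \frac{3 x^{2}}{2}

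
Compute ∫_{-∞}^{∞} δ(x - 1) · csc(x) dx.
\csc{\left(1 \right)}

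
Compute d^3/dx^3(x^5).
60 x^{2}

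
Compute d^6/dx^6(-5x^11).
- 1663200 x^{5}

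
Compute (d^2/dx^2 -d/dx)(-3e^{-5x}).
- 90 e^{- 5 x}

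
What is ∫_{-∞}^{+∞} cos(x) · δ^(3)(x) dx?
0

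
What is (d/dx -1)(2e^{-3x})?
- 8 e^{- 3 x}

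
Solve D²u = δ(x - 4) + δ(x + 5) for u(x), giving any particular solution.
\frac{|x - 4|}{2} + \frac{|x + 5|}{2}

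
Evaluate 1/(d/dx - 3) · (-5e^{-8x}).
\frac{5 e^{- 8 x}}{11}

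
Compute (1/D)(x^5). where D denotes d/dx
\frac{x^{6}}{6}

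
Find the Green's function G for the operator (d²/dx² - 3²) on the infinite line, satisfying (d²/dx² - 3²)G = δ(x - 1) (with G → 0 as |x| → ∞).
-\frac{e^{-3|x - 1|}}{6}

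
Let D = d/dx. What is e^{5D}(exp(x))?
e^{x + 5}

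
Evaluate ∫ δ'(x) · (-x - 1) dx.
1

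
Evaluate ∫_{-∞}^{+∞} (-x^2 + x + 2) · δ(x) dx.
2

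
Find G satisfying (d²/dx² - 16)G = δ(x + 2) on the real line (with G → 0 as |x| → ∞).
-\frac{e^{-4|x + 2|}}{8}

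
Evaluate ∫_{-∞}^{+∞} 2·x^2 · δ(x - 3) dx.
18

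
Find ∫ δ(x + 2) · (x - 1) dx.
-3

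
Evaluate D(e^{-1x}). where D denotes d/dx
- e^{- x}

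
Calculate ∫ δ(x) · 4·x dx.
0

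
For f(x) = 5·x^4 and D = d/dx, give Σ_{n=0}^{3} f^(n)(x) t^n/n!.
5 x \left(4 t^{3} + 6 t^{2} x + 4 t x^{2} + x^{3}\right)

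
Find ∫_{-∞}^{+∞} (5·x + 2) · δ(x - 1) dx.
7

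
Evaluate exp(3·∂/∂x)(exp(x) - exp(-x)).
2 \sinh{\left(x + 3 \right)}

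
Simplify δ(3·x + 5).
\frac{\delta(x + 5/3)}{3}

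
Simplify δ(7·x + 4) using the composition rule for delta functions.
\frac{\delta(x + 4/7)}{7}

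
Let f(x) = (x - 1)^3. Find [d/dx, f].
3 \left(x - 1\right)^{2}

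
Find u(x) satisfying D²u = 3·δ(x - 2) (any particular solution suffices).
\frac{3|x - 2|}{2}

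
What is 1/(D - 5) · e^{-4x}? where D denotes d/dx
- \frac{e^{- 4 x}}{9}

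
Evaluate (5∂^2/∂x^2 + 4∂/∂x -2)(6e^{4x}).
564 e^{4 x}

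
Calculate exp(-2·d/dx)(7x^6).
7 x^{6} - 84 x^{5} + 420 x^{4} - 1120 x^{3} + 1680 x^{2} - 1344 x + 448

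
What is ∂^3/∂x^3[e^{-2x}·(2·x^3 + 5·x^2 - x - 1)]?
4 \left(- 4 x^{3} + 8 x^{2} + 14 x - 13\right) e^{- 2 x}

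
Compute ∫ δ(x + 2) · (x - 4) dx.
-6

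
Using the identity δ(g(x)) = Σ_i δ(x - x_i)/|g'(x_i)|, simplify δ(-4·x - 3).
\frac{\delta(x + 3/4)}{4}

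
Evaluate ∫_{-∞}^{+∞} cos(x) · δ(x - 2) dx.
\cos{\left(2 \right)}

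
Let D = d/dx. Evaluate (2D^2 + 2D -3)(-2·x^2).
6 x^{2} - 8 x - 8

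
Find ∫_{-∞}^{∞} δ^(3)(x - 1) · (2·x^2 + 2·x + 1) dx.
0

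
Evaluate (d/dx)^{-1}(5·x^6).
\frac{5 x^{7}}{7}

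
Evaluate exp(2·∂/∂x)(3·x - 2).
3 x + 4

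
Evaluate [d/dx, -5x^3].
- 15 x^{2}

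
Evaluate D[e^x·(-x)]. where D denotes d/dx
\left(- x - 1\right) e^{x}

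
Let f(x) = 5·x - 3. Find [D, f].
5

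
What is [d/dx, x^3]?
3 x^{2}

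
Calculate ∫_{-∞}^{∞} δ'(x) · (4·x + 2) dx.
-4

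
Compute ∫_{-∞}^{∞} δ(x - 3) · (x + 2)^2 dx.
25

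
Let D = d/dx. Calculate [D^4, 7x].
28D^{3}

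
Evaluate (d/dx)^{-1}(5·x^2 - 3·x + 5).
\frac{5 x^{3}}{3} - \frac{3 x^{2}}{2} + 5 x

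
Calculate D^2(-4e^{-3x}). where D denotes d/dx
- 36 e^{- 3 x}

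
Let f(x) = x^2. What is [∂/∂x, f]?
2 x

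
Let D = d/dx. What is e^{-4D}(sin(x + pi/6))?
\sin{\left(x - 4 + \frac{\pi}{6} \right)}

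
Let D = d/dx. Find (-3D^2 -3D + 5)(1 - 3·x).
14 - 15 x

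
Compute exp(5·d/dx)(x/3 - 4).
\frac{x}{3} - \frac{7}{3}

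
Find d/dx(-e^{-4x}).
4 e^{- 4 x}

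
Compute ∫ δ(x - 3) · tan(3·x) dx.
\tan{\left(9 \right)}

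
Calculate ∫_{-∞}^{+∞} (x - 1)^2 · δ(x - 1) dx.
0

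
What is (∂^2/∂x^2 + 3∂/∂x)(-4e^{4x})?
- 112 e^{4 x}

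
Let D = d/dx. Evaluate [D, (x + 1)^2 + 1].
2 x + 2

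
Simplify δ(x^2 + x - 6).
\frac{\delta(x + 3) + \delta(x - 2)}{5}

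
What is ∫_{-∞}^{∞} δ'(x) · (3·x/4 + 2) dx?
- \frac{3}{4}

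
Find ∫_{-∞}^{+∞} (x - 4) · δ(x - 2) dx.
-2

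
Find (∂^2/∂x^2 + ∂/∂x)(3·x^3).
9 x \left(x + 2\right)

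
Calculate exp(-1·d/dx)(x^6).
x^{6} - 6 x^{5} + 15 x^{4} - 20 x^{3} + 15 x^{2} - 6 x + 1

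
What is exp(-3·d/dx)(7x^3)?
7 x^{3} - 63 x^{2} + 189 x - 189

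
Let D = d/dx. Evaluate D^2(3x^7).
126 x^{5}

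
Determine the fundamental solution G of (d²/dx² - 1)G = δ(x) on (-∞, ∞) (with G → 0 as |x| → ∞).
-\frac{e^{-|x|}}{2}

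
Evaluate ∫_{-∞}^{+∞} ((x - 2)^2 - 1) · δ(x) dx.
3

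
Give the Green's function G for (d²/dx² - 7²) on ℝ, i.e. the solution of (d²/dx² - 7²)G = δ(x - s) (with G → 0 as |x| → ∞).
-\frac{e^{-7|x-s|}}{14}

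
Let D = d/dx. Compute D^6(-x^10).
- 151200 x^{4}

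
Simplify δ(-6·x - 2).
\frac{\delta(x + 1/3)}{6}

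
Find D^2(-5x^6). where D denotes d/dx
- 150 x^{4}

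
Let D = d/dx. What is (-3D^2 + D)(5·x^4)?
20 x^{2} \left(x - 9\right)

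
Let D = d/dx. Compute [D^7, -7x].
-49D^{6}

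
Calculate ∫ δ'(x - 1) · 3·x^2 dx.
-6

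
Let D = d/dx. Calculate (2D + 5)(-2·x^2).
2 x \left(- 5 x - 4\right)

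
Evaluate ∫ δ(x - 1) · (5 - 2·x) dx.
3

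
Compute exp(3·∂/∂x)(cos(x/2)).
\cos{\left(\frac{x}{2} + \frac{3}{2} \right)}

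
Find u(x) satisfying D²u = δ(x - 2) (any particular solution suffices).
\frac{|x - 2|}{2}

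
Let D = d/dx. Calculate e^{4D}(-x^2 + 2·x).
- x^{2} - 6 x - 8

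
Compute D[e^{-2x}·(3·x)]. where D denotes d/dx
3 \left(1 - 2 x\right) e^{- 2 x}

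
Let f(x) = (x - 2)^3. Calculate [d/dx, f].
3 \left(x - 2\right)^{2}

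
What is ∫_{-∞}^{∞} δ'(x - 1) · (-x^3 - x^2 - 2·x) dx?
7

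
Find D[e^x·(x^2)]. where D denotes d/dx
x \left(x + 2\right) e^{x}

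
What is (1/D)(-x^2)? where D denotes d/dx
- \frac{x^{3}}{3}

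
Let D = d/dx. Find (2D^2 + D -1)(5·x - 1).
6 - 5 x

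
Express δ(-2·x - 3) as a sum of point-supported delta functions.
\frac{\delta(x + 3/2)}{2}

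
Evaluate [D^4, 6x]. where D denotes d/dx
24D^{3}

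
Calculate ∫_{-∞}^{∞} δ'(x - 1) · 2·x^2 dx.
-4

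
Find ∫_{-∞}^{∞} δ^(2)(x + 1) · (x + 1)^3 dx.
0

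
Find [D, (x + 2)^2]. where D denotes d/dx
2 x + 4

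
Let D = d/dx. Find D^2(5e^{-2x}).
20 e^{- 2 x}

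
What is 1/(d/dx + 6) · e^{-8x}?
- \frac{e^{- 8 x}}{2}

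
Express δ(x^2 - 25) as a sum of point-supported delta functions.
\frac{\delta(x - 5) + \delta(x + 5)}{10}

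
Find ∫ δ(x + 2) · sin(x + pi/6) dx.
\cos{\left(\frac{\pi}{3} + 2 \right)}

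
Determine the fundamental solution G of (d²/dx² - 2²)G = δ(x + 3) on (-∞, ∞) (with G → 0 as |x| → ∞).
-\frac{e^{-2|x + 3|}}{4}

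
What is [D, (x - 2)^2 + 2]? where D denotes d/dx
2 x - 4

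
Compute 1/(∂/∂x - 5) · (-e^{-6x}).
\frac{e^{- 6 x}}{11}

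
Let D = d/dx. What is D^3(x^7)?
210 x^{4}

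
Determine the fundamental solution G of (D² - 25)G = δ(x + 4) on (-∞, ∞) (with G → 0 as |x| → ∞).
-\frac{e^{-5|x + 4|}}{10}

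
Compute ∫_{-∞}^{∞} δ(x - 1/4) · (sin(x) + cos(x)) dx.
\sqrt{2} \sin{\left(\frac{1}{4} + \frac{\pi}{4} \right)}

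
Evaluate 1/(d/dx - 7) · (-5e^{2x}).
e^{2 x}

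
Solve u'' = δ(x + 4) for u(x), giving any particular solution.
\frac{|x + 4|}{2}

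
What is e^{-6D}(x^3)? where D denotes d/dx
x^{3} - 18 x^{2} + 108 x - 216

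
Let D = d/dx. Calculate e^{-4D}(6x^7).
6 x^{7} - 168 x^{6} + 2016 x^{5} - 13440 x^{4} + 53760 x^{3} - 129024 x^{2} + 172032 x - 98304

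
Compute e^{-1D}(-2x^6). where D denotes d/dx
- 2 x^{6} + 12 x^{5} - 30 x^{4} + 40 x^{3} - 30 x^{2} + 12 x - 2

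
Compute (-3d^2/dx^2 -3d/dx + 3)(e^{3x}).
- 33 e^{3 x}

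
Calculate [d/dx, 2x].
2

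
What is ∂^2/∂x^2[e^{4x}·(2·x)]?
\left(32 x + 16\right) e^{4 x}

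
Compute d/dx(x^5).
5 x^{4}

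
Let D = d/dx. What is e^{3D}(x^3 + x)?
x^{3} + 9 x^{2} + 28 x + 30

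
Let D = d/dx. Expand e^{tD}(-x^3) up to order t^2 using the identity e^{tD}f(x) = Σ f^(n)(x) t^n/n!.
x \left(- 3 t^{2} - 3 t x - x^{2}\right)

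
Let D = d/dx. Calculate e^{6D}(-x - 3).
- x - 9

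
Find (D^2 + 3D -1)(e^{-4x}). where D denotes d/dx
3 e^{- 4 x}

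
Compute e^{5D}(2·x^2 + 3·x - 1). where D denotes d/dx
2 x^{2} + 23 x + 64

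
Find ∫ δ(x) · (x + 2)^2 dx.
4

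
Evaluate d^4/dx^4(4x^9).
12096 x^{5}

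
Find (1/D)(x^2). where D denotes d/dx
\frac{x^{3}}{3}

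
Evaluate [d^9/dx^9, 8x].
72\frac{d^{8}}{dx^{8}}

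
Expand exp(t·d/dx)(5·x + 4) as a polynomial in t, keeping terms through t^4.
5 t + 5 x + 4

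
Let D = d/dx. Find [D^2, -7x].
-14D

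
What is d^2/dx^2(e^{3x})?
9 e^{3 x}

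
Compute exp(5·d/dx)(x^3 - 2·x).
x^{3} + 15 x^{2} + 73 x + 115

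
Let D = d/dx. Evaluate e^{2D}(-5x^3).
- 5 x^{3} - 30 x^{2} - 60 x - 40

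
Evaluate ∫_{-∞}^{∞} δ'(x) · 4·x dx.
-4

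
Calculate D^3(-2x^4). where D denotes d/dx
- 48 x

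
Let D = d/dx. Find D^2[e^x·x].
\left(x + 2\right) e^{x}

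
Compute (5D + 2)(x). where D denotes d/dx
2 x + 5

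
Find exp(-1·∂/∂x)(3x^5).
3 x^{5} - 15 x^{4} + 30 x^{3} - 30 x^{2} + 15 x - 3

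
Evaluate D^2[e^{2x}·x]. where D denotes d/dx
4 \left(x + 1\right) e^{2 x}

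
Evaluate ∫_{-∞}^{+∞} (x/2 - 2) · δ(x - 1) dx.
- \frac{3}{2}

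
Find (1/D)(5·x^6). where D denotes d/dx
\frac{5 x^{7}}{7}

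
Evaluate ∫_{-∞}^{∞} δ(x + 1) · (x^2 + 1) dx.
2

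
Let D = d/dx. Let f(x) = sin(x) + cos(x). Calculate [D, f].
- \sin{\left(x \right)} + \cos{\left(x \right)}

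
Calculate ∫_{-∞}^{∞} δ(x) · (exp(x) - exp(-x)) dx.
0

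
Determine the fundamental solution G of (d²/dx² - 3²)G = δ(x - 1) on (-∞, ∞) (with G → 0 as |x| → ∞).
-\frac{e^{-3|x - 1|}}{6}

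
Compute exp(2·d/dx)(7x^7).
7 x^{7} + 98 x^{6} + 588 x^{5} + 1960 x^{4} + 3920 x^{3} + 4704 x^{2} + 3136 x + 896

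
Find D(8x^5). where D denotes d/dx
40 x^{4}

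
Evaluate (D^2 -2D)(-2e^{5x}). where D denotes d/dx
- 30 e^{5 x}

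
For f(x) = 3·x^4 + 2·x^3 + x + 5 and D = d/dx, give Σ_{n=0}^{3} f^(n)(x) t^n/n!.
t^{3} \left(12 x + 2\right) + 6 t^{2} x \left(3 x + 1\right) + t \left(12 x^{3} + 6 x^{2} + 1\right) + 3 x^{4} + 2 x^{3} + x + 5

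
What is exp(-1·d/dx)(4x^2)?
4 x^{2} - 8 x + 4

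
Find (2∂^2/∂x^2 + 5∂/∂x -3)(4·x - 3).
29 - 12 x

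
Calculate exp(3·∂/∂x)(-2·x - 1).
- 2 x - 7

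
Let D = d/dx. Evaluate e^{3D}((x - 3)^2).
x^{2}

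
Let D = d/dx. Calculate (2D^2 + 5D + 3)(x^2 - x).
3 x^{2} + 7 x - 1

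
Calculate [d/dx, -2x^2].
- 4 x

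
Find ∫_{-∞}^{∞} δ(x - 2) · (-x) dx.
-2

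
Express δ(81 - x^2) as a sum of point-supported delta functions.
\frac{\delta(x - 9) + \delta(x + 9)}{18}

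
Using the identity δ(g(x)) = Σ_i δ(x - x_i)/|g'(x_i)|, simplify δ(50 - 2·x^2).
\frac{\delta(x - 5) + \delta(x + 5)}{20}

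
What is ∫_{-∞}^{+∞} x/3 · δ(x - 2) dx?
\frac{2}{3}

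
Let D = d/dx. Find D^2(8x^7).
336 x^{5}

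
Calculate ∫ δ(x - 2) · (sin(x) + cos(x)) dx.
\cos{\left(2 \right)} + \sin{\left(2 \right)}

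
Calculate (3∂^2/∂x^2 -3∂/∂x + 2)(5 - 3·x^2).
- 6 x^{2} + 18 x - 8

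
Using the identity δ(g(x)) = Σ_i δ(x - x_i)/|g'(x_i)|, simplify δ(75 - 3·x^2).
\frac{\delta(x - 5) + \delta(x + 5)}{30}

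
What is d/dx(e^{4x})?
4 e^{4 x}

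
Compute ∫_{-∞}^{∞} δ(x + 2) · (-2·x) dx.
4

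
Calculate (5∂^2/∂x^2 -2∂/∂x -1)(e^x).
2 e^{x}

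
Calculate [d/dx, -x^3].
- 3 x^{2}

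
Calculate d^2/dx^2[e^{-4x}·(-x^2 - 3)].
2 \left(- 8 x^{2} + 8 x - 25\right) e^{- 4 x}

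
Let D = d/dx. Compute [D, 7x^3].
21 x^{2}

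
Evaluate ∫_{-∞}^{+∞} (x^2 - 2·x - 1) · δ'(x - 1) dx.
0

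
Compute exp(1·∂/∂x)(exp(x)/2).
\frac{e^{x + 1}}{2}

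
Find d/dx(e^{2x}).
2 e^{2 x}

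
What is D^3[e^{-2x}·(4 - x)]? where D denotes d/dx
4 \left(2 x - 11\right) e^{- 2 x}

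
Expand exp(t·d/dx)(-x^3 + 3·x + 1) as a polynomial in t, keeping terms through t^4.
- t^{3} - 3 t^{2} x - 3 t \left(x^{2} - 1\right) - x^{3} + 3 x + 1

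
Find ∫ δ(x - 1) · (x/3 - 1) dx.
- \frac{2}{3}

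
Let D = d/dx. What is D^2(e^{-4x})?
16 e^{- 4 x}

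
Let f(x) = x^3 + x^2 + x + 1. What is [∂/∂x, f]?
3 x^{2} + 2 x + 1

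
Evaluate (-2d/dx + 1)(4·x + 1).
4 x - 7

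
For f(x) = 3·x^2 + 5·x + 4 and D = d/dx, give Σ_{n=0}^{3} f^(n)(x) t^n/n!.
3 t^{2} + t \left(6 x + 5\right) + 3 x^{2} + 5 x + 4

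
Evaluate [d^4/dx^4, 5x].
20\frac{d^{3}}{dx^{3}}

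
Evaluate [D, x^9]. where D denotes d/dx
9 x^{8}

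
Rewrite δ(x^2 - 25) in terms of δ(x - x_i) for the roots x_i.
\frac{\delta(x + 5) + \delta(x - 5)}{10}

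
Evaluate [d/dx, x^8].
8 x^{7}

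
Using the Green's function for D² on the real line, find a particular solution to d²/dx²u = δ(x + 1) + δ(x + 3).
\frac{|x + 1|}{2} + \frac{|x + 3|}{2}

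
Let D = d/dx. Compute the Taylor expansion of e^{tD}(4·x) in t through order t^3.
4 t + 4 x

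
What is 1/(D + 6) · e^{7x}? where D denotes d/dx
\frac{e^{7 x}}{13}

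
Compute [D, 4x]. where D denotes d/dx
4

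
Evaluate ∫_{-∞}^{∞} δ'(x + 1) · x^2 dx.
2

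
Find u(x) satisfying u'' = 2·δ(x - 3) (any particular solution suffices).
|x - 3|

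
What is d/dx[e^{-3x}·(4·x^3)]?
12 x^{2} \left(1 - x\right) e^{- 3 x}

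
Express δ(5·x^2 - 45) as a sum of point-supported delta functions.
\frac{\delta(x - 3) + \delta(x + 3)}{30}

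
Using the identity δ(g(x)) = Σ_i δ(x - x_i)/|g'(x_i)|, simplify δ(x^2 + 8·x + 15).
\frac{\delta(x + 3) + \delta(x + 5)}{2}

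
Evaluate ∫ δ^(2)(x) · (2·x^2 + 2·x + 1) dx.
4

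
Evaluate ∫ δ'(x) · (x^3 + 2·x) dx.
-2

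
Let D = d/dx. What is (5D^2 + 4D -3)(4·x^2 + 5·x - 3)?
- 12 x^{2} + 17 x + 69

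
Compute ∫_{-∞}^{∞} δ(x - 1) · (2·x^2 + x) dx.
3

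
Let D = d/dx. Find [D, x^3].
3 x^{2}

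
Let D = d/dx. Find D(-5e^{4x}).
- 20 e^{4 x}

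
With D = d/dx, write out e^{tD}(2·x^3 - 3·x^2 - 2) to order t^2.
t^{2} \left(6 x - 3\right) + 6 t x \left(x - 1\right) + 2 x^{3} - 3 x^{2} - 2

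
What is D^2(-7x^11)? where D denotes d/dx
- 770 x^{9}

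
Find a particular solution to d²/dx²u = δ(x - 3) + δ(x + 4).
\frac{|x - 3|}{2} + \frac{|x + 4|}{2}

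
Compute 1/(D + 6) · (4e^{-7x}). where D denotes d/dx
- 4 e^{- 7 x}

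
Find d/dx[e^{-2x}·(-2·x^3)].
x^{2} \left(4 x - 6\right) e^{- 2 x}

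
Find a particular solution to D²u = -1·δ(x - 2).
-\frac{|x - 2|}{2}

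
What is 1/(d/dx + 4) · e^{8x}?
\frac{e^{8 x}}{12}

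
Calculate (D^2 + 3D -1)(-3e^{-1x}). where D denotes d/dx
9 e^{- x}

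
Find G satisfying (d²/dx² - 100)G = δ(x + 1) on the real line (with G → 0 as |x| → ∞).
-\frac{e^{-10|x + 1|}}{20}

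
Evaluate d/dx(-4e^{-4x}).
16 e^{- 4 x}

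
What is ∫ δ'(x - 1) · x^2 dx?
-2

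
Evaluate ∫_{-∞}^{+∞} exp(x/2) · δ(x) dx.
1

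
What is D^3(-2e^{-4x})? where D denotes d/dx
128 e^{- 4 x}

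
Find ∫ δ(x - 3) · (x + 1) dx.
4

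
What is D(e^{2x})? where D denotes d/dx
2 e^{2 x}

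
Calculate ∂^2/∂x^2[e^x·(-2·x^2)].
2 \left(- x^{2} - 4 x - 2\right) e^{x}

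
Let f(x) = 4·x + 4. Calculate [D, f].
4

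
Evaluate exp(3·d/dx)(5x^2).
5 x^{2} + 30 x + 45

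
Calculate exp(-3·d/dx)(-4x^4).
- 4 x^{4} + 48 x^{3} - 216 x^{2} + 432 x - 324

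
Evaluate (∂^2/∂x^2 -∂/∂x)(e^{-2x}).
6 e^{- 2 x}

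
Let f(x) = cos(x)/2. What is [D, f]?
- \frac{\sin{\left(x \right)}}{2}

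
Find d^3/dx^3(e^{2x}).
8 e^{2 x}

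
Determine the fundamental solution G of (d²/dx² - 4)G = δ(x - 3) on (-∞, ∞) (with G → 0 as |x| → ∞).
-\frac{e^{-2|x - 3|}}{4}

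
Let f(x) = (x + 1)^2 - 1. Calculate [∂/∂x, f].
2 x + 2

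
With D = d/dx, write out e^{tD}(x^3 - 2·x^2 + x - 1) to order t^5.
t^{3} + t^{2} \left(3 x - 2\right) + t \left(3 x^{2} - 4 x + 1\right) + x^{3} - 2 x^{2} + x - 1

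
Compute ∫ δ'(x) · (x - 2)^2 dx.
4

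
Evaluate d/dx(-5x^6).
- 30 x^{5}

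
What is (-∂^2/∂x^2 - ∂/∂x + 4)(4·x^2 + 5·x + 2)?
16 x^{2} + 12 x - 5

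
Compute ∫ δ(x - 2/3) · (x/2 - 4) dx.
- \frac{11}{3}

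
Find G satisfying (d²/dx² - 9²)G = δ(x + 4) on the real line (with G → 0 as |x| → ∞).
-\frac{e^{-9|x + 4|}}{18}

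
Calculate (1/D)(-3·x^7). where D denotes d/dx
- \frac{3 x^{8}}{8}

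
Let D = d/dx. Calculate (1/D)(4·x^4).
\frac{4 x^{5}}{5}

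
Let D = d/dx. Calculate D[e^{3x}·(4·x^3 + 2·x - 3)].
\left(12 x^{3} + 12 x^{2} + 6 x - 7\right) e^{3 x}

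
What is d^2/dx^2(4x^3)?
24 x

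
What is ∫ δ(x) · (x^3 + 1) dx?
1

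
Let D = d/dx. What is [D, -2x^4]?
- 8 x^{3}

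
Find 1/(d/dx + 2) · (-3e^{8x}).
- \frac{3 e^{8 x}}{10}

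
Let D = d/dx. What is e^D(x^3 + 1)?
x^{3} + 3 x^{2} + 3 x + 2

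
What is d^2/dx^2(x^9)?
72 x^{7}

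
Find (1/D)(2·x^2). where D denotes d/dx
\frac{2 x^{3}}{3}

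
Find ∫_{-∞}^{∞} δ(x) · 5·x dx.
0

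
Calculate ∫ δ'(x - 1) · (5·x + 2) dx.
-5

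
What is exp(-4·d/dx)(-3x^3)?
- 3 x^{3} + 36 x^{2} - 144 x + 192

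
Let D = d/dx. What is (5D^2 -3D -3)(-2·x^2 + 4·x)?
6 x^{2} - 32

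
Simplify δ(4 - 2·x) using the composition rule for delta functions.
\frac{\delta(x - 2)}{2}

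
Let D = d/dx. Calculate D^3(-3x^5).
- 180 x^{2}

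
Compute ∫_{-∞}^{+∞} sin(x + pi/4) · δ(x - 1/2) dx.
\sin{\left(\frac{1}{2} + \frac{\pi}{4} \right)}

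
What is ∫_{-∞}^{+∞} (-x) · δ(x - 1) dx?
-1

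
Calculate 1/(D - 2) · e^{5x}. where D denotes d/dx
\frac{e^{5 x}}{3}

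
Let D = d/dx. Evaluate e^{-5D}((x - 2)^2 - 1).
x^{2} - 14 x + 48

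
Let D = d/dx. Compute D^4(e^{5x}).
625 e^{5 x}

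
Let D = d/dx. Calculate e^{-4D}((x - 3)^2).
x^{2} - 14 x + 49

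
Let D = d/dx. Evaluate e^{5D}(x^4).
x^{4} + 20 x^{3} + 150 x^{2} + 500 x + 625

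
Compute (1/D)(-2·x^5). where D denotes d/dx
- \frac{x^{6}}{3}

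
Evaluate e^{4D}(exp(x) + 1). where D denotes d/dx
e^{x + 4} + 1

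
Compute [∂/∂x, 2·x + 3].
2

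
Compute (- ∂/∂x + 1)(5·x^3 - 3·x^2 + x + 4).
5 x^{3} - 18 x^{2} + 7 x + 3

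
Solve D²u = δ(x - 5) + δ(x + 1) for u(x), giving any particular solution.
\frac{|x - 5|}{2} + \frac{|x + 1|}{2}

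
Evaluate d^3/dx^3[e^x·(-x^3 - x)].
\left(- x^{3} - 9 x^{2} - 19 x - 9\right) e^{x}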